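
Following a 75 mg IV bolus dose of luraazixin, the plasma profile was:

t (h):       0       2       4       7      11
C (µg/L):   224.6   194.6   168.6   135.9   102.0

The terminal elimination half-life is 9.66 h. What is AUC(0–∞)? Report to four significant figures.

Trapezoidal AUC_0→11:
  [0→2]: (224.6+194.6)/2 × 2 = 419.2
  [2→4]: (194.6+168.6)/2 × 2 = 363.2
  [4→7]: (168.6+135.9)/2 × 3 = 456.75
  [7→11]: (135.9+102.0)/2 × 4 = 475.8
  Sum = 1714.95 µg/L·h
k_e = ln2 / t½ = 0.693147 / 9.66 = 0.0718 h^-1
Extrapolated tail: C_last / k_e = 102.0 / 0.0718 = 1420.613
AUC_0→∞ = 1714.95 + 1420.613 = 3135.563 µg/L·h

AUC = 3136 µg/L·h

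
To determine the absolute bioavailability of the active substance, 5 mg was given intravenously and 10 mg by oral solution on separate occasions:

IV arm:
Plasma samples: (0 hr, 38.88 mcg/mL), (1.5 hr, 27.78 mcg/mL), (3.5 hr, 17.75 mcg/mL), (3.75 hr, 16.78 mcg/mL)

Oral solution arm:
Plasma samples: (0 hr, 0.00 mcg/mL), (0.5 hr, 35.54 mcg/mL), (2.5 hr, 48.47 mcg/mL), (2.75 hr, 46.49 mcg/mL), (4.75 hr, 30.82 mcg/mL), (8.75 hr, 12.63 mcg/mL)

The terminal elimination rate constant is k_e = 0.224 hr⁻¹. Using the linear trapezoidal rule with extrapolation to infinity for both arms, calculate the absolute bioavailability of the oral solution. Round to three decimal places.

Trapezoidal AUC_0→3.75 (IV):
  [0→1.5]: (38.88+27.78)/2 × 1.5 = 49.995
  [1.5→3.5]: (27.78+17.75)/2 × 2 = 45.53
  [3.5→3.75]: (17.75+16.78)/2 × 0.25 = 4.31625
  Sum = 99.84125 mcg/mL·hr
IV tail: 16.78/0.224 = 74.911; AUC_iv,0→∞ = 99.84125 + 74.911 = 174.75225 mcg/mL·hr
Trapezoidal AUC_0→8.75 (oral solution):
  [0→0.5]: (0.00+35.54)/2 × 0.5 = 8.885
  [0.5→2.5]: (35.54+48.47)/2 × 2 = 84.01
  [2.5→2.75]: (48.47+46.49)/2 × 0.25 = 11.87
  [2.75→4.75]: (46.49+30.82)/2 × 2 = 77.31
  [4.75→8.75]: (30.82+12.63)/2 × 4 = 86.9
  Sum = 268.975 mcg/mL·hr
oral solution tail: 12.63/0.224 = 56.384; AUC_ev,0→∞ = 268.975 + 56.384 = 325.359 mcg/mL·hr
F = (AUC_ev/D_ev)/(AUC_iv/D_iv) = (325.359/10)/(174.75225/5) = 32.5359/34.95045 = 0.9309

F = 0.931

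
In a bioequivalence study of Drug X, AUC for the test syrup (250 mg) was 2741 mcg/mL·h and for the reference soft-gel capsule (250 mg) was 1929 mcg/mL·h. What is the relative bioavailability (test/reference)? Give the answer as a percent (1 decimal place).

F_rel = (AUC_test/D_test) / (AUC_ref/D_ref)
      = (2741/250) / (1929/250)
      = 10.964 / 7.716 = 1.4209 = 142.09%

F_rel = 142.1%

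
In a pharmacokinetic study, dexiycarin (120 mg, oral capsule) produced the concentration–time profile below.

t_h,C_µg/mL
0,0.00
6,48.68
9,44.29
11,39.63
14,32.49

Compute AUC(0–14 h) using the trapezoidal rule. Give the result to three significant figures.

Trapezoidal AUC_0→14:
  [0→6]: (0.00+48.68)/2 × 6 = 146.04
  [6→9]: (48.68+44.29)/2 × 3 = 139.455
  [9→11]: (44.29+39.63)/2 × 2 = 83.92
  [11→14]: (39.63+32.49)/2 × 3 = 108.18
  Sum = 477.595 µg/mL·h

AUC = 478 µg/mL·h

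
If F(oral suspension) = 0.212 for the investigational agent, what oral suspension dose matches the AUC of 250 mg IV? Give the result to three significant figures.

For equal systemic exposure: F × D_ev = D_iv
D_ev = D_iv / F = 250 / 0.212 = 1179.25 mg

D_oral = 1180 mg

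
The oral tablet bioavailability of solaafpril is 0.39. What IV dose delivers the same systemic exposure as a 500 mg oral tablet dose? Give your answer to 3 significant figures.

Systemic exposure from an extravascular dose = F × D_ev, so the equivalent IV dose is F × D_ev.
D_iv = F × D_ev = 0.39 × 500 = 195 mg

D_iv = 195 mg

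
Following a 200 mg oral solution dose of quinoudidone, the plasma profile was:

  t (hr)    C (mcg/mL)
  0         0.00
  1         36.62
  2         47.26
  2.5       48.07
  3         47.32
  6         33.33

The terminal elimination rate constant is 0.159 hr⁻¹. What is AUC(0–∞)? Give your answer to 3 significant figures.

Trapezoidal AUC_0→6:
  [0→1]: (0.00+36.62)/2 × 1 = 18.31
  [1→2]: (36.62+47.26)/2 × 1 = 41.94
  [2→2.5]: (47.26+48.07)/2 × 0.5 = 23.8325
  [2.5→3]: (48.07+47.32)/2 × 0.5 = 23.8475
  [3→6]: (47.32+33.33)/2 × 3 = 120.975
  Sum = 228.905 mcg/mL·hr
Extrapolated tail: C_last / k_e = 33.33 / 0.159 = 209.623
AUC_0→∞ = 228.905 + 209.623 = 438.528 mcg/mL·hr

AUC = 439 mcg/mL·hr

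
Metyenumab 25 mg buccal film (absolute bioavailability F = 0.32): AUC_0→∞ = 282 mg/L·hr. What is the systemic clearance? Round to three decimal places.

CL = F × Dose / AUC_0→∞
   = 0.32 × 25 / 282 = 0.0283688 L/hr

CL = 0.028 L/hr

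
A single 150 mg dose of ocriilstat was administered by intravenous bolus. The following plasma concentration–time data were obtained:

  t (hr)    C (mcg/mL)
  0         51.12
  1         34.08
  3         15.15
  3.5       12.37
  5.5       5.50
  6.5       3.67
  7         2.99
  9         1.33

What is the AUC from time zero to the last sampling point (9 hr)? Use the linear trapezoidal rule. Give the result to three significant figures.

AUC = 127 mcg/mL·hr

Trapezoidal AUC_0→9:
  [0→1]: (51.12+34.08)/2 × 1 = 42.6
  [1→3]: (34.08+15.15)/2 × 2 = 49.23
  [3→3.5]: (15.15+12.37)/2 × 0.5 = 6.88
  [3.5→5.5]: (12.37+5.50)/2 × 2 = 17.87
  [5.5→6.5]: (5.50+3.67)/2 × 1 = 4.585
  [6.5→7]: (3.67+2.99)/2 × 0.5 = 1.665
  [7→9]: (2.99+1.33)/2 × 2 = 4.32
  Sum = 127.15 mcg/mL·hr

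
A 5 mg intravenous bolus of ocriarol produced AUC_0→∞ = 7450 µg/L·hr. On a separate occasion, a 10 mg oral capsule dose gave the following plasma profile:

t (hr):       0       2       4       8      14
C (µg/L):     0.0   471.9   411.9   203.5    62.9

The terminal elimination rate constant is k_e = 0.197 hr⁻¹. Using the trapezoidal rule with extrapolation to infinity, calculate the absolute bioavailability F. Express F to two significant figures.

Trapezoidal AUC_0→14 (oral capsule):
  [0→2]: (0.0+471.9)/2 × 2 = 471.9
  [2→4]: (471.9+411.9)/2 × 2 = 883.8
  [4→8]: (411.9+203.5)/2 × 4 = 1230.8
  [8→14]: (203.5+62.9)/2 × 6 = 799.2
  Sum = 3385.7 µg/L·hr
Tail: C_last/k_e = 62.9/0.197 = 319.289
AUC_0→∞ (oral capsule) = 3385.7 + 319.289 = 3704.989 µg/L·hr
F = (AUC_ev/D_ev)/(AUC_iv/D_iv) = (3704.989/10)/(7450/5) = 370.4989/1490 = 0.2487

F = 0.25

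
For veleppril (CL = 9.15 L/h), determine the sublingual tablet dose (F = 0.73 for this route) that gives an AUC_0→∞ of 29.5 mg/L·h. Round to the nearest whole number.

Dose = CL × AUC_0→∞ / F
     = 9.15 × 29.5 / 0.73 = 369.76 mg

Dose = 370 mg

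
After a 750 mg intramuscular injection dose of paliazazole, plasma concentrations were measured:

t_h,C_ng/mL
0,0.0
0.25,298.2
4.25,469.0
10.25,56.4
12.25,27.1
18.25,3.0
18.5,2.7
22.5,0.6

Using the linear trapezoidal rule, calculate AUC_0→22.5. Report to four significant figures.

AUC = 3329 ng/mL·h

Trapezoidal AUC_0→22.5:
  [0→0.25]: (0.0+298.2)/2 × 0.25 = 37.275
  [0.25→4.25]: (298.2+469.0)/2 × 4 = 1534.4
  [4.25→10.25]: (469.0+56.4)/2 × 6 = 1576.2
  [10.25→12.25]: (56.4+27.1)/2 × 2 = 83.5
  [12.25→18.25]: (27.1+3.0)/2 × 6 = 90.3
  [18.25→18.5]: (3.0+2.7)/2 × 0.25 = 0.7125
  [18.5→22.5]: (2.7+0.6)/2 × 4 = 6.6
  Sum = 3328.9875 ng/mL·h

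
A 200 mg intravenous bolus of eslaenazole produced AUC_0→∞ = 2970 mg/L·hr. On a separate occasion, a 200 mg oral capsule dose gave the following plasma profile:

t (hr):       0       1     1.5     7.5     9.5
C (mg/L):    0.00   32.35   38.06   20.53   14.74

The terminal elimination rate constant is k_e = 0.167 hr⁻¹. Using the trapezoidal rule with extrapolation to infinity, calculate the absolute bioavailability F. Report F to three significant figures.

Trapezoidal AUC_0→9.5 (oral capsule):
  [0→1]: (0.00+32.35)/2 × 1 = 16.175
  [1→1.5]: (32.35+38.06)/2 × 0.5 = 17.6025
  [1.5→7.5]: (38.06+20.53)/2 × 6 = 175.77
  [7.5→9.5]: (20.53+14.74)/2 × 2 = 35.27
  Sum = 244.8175 mg/L·hr
Tail: C_last/k_e = 14.74/0.167 = 88.263
AUC_0→∞ (oral capsule) = 244.8175 + 88.263 = 333.0805 mg/L·hr
F = (AUC_ev/D_ev)/(AUC_iv/D_iv) = (333.0805/200)/(2970/200) = 1.6654025/14.85 = 0.1121

F = 0.112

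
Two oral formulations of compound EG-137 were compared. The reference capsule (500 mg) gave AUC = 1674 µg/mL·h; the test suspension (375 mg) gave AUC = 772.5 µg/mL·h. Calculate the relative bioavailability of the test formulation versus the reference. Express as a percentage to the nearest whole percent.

F_rel = (AUC_test/D_test) / (AUC_ref/D_ref)
      = (772.5/375) / (1674/500)
      = 2.06 / 3.348 = 0.6153 = 61.53%

F_rel = 62%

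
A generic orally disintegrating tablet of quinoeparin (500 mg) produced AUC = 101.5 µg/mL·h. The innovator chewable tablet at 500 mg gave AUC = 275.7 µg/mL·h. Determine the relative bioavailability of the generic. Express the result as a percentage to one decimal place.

F_rel = (AUC_test/D_test) / (AUC_ref/D_ref)
      = (101.5/500) / (275.7/500)
      = 0.203 / 0.5514 = 0.3682 = 36.82%

F_rel = 36.8%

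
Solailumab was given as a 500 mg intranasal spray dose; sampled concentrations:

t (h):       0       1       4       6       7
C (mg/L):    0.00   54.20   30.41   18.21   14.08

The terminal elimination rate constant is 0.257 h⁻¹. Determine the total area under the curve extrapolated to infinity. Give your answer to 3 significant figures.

Trapezoidal AUC_0→7:
  [0→1]: (0.00+54.20)/2 × 1 = 27.1
  [1→4]: (54.20+30.41)/2 × 3 = 126.915
  [4→6]: (30.41+18.21)/2 × 2 = 48.62
  [6→7]: (18.21+14.08)/2 × 1 = 16.145
  Sum = 218.78 mg/L·h
Extrapolated tail: C_last / k_e = 14.08 / 0.257 = 54.786
AUC_0→∞ = 218.78 + 54.786 = 273.566 mg/L·h

AUC = 274 mg/L·h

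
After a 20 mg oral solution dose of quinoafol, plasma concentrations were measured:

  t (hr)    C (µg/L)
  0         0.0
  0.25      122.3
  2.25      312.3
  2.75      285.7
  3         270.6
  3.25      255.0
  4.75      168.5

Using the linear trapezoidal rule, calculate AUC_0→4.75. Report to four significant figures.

AUC = 1052 µg/L·hr

Trapezoidal AUC_0→4.75:
  [0→0.25]: (0.0+122.3)/2 × 0.25 = 15.2875
  [0.25→2.25]: (122.3+312.3)/2 × 2 = 434.6
  [2.25→2.75]: (312.3+285.7)/2 × 0.5 = 149.5
  [2.75→3]: (285.7+270.6)/2 × 0.25 = 69.5375
  [3→3.25]: (270.6+255.0)/2 × 0.25 = 65.7
  [3.25→4.75]: (255.0+168.5)/2 × 1.5 = 317.625
  Sum = 1052.25 µg/L·hr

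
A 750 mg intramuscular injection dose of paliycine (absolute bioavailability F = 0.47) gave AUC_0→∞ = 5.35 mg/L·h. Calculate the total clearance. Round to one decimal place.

CL = 65.9 L/h

CL = F × Dose / AUC_0→∞
   = 0.47 × 750 / 5.35 = 65.8879 L/h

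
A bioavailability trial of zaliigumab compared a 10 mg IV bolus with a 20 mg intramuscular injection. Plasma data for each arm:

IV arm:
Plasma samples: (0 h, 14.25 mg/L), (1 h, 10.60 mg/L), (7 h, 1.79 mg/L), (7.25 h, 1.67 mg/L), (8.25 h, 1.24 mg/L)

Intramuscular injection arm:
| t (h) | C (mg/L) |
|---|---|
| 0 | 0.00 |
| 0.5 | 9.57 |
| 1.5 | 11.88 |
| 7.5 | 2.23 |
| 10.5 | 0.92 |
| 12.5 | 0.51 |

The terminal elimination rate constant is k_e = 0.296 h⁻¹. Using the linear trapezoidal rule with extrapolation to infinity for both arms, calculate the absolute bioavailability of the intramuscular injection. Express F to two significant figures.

F = 0.57

Trapezoidal AUC_0→8.25 (IV):
  [0→1]: (14.25+10.60)/2 × 1 = 12.425
  [1→7]: (10.60+1.79)/2 × 6 = 37.17
  [7→7.25]: (1.79+1.67)/2 × 0.25 = 0.4325
  [7.25→8.25]: (1.67+1.24)/2 × 1 = 1.455
  Sum = 51.4825 mg/L·h
IV tail: 1.24/0.296 = 4.189; AUC_iv,0→∞ = 51.4825 + 4.189 = 55.6715 mg/L·h
Trapezoidal AUC_0→12.5 (intramuscular injection):
  [0→0.5]: (0.00+9.57)/2 × 0.5 = 2.3925
  [0.5→1.5]: (9.57+11.88)/2 × 1 = 10.725
  [1.5→7.5]: (11.88+2.23)/2 × 6 = 42.33
  [7.5→10.5]: (2.23+0.92)/2 × 3 = 4.725
  [10.5→12.5]: (0.92+0.51)/2 × 2 = 1.43
  Sum = 61.6025 mg/L·h
intramuscular injection tail: 0.51/0.296 = 1.723; AUC_ev,0→∞ = 61.6025 + 1.723 = 63.3255 mg/L·h
F = (AUC_ev/D_ev)/(AUC_iv/D_iv) = (63.3255/20)/(55.6715/10) = 3.166275/5.56715 = 0.5687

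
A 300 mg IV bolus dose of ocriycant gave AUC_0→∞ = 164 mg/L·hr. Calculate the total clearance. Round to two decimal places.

CL = Dose_iv / AUC_0→∞
   = 300 / 164 = 1.82927 L/hr

CL = 1.83 L/hr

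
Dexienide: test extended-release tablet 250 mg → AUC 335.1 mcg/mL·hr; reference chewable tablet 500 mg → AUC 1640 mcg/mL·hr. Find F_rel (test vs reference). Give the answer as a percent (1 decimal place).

F_rel = (AUC_test/D_test) / (AUC_ref/D_ref)
      = (335.1/250) / (1640/500)
      = 1.3404 / 3.28 = 0.4087 = 40.87%

F_rel = 40.9%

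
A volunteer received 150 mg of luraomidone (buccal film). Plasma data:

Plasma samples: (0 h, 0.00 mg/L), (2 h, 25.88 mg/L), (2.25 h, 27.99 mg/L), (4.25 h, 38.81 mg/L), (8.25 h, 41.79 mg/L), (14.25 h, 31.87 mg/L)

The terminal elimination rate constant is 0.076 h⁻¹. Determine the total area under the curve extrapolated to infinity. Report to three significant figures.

Trapezoidal AUC_0→14.25:
  [0→2]: (0.00+25.88)/2 × 2 = 25.88
  [2→2.25]: (25.88+27.99)/2 × 0.25 = 6.73375
  [2.25→4.25]: (27.99+38.81)/2 × 2 = 66.8
  [4.25→8.25]: (38.81+41.79)/2 × 4 = 161.2
  [8.25→14.25]: (41.79+31.87)/2 × 6 = 220.98
  Sum = 481.59375 mg/L·h
Extrapolated tail: C_last / k_e = 31.87 / 0.076 = 419.342
AUC_0→∞ = 481.59375 + 419.342 = 900.93575 mg/L·h

AUC = 901 mg/L·h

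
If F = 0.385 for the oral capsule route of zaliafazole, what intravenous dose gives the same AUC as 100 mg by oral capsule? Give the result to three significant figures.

Systemic exposure from an extravascular dose = F × D_ev, so the equivalent IV dose is F × D_ev.
D_iv = F × D_ev = 0.385 × 100 = 38.5 mg

D_iv = 38.5 mg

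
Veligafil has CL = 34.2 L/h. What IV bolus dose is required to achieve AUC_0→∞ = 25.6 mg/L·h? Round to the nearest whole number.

Dose_iv = CL × AUC_0→∞
     = 34.2 × 25.6 = 875.52 mg

Dose = 876 mg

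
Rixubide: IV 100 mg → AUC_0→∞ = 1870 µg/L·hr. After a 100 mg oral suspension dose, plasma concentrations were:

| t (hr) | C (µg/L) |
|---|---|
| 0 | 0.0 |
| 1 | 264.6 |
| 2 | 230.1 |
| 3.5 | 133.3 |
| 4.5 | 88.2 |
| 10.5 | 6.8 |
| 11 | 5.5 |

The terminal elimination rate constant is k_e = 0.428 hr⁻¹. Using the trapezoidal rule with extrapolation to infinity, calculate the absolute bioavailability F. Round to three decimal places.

F = 0.569

Trapezoidal AUC_0→11 (oral suspension):
  [0→1]: (0.0+264.6)/2 × 1 = 132.3
  [1→2]: (264.6+230.1)/2 × 1 = 247.35
  [2→3.5]: (230.1+133.3)/2 × 1.5 = 272.55
  [3.5→4.5]: (133.3+88.2)/2 × 1 = 110.75
  [4.5→10.5]: (88.2+6.8)/2 × 6 = 285.0
  [10.5→11]: (6.8+5.5)/2 × 0.5 = 3.075
  Sum = 1051.025 µg/L·hr
Tail: C_last/k_e = 5.5/0.428 = 12.850
AUC_0→∞ (oral suspension) = 1051.025 + 12.850 = 1063.875 µg/L·hr
F = (AUC_ev/D_ev)/(AUC_iv/D_iv) = (1063.875/100)/(1870/100) = 10.63875/18.7 = 0.5689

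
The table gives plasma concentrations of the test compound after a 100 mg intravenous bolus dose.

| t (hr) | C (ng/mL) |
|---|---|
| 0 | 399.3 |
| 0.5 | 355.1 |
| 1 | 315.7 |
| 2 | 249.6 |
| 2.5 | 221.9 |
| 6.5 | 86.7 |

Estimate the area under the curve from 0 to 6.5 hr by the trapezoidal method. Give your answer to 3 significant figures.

AUC = 1370 ng/mL·hr

Trapezoidal AUC_0→6.5:
  [0→0.5]: (399.3+355.1)/2 × 0.5 = 188.6
  [0.5→1]: (355.1+315.7)/2 × 0.5 = 167.7
  [1→2]: (315.7+249.6)/2 × 1 = 282.65
  [2→2.5]: (249.6+221.9)/2 × 0.5 = 117.875
  [2.5→6.5]: (221.9+86.7)/2 × 4 = 617.2
  Sum = 1374.025 ng/mL·hr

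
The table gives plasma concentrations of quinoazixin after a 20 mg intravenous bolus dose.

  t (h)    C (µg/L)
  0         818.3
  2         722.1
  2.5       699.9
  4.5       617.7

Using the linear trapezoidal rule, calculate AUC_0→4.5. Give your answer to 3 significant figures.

Trapezoidal AUC_0→4.5:
  [0→2]: (818.3+722.1)/2 × 2 = 1540.4
  [2→2.5]: (722.1+699.9)/2 × 0.5 = 355.5
  [2.5→4.5]: (699.9+617.7)/2 × 2 = 1317.6
  Sum = 3213.5 µg/L·h

AUC = 3210 µg/L·h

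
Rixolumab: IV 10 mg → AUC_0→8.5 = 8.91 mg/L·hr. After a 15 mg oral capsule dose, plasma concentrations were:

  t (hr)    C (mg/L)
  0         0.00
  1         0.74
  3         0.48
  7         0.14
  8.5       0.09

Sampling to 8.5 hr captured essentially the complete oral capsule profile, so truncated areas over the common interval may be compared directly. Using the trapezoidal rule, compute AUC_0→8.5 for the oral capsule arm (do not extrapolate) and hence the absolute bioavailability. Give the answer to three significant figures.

F = 0.225

Trapezoidal AUC_0→8.5 (oral capsule):
  [0→1]: (0.00+0.74)/2 × 1 = 0.37
  [1→3]: (0.74+0.48)/2 × 2 = 1.22
  [3→7]: (0.48+0.14)/2 × 4 = 1.24
  [7→8.5]: (0.14+0.09)/2 × 1.5 = 0.1725
  Sum = 3.0025 mg/L·hr
F = (AUC_ev/D_ev)/(AUC_iv/D_iv) = (3.0025/15)/(8.91/10) = 0.200167/0.891 = 0.2247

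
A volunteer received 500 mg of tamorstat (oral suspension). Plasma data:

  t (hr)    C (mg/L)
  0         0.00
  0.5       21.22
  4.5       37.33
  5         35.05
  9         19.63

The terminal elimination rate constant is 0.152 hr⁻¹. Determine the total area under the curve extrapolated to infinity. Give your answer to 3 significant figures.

Trapezoidal AUC_0→9:
  [0→0.5]: (0.00+21.22)/2 × 0.5 = 5.305
  [0.5→4.5]: (21.22+37.33)/2 × 4 = 117.1
  [4.5→5]: (37.33+35.05)/2 × 0.5 = 18.095
  [5→9]: (35.05+19.63)/2 × 4 = 109.36
  Sum = 249.86 mg/L·hr
Extrapolated tail: C_last / k_e = 19.63 / 0.152 = 129.145
AUC_0→∞ = 249.86 + 129.145 = 379.005 mg/L·hr

AUC = 379 mg/L·hr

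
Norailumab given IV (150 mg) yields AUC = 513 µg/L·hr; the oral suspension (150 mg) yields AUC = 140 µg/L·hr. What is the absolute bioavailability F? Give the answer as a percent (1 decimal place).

F = 27.3%

F = (AUC_ev / D_ev) / (AUC_iv / D_iv)
  = (140/150) / (513/150)
  = 0.933333 / 3.42 = 0.2729
  = 27.29%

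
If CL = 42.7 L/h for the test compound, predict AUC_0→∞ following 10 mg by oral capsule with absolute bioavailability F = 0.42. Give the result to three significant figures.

AUC_0→∞ = F × Dose / CL
        = 0.42 × 10 / 42.7 = 0.0983607 mg/L·h

AUC = 0.0984 mg/L·h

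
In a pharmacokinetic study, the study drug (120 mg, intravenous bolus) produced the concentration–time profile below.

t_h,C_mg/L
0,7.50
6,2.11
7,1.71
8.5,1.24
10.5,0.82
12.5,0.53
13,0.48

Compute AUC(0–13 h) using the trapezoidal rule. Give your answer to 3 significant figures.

AUC = 36.6 mg/L·h

Trapezoidal AUC_0→13:
  [0→6]: (7.50+2.11)/2 × 6 = 28.83
  [6→7]: (2.11+1.71)/2 × 1 = 1.91
  [7→8.5]: (1.71+1.24)/2 × 1.5 = 2.2125
  [8.5→10.5]: (1.24+0.82)/2 × 2 = 2.06
  [10.5→12.5]: (0.82+0.53)/2 × 2 = 1.35
  [12.5→13]: (0.53+0.48)/2 × 0.5 = 0.2525
  Sum = 36.615 mg/L·h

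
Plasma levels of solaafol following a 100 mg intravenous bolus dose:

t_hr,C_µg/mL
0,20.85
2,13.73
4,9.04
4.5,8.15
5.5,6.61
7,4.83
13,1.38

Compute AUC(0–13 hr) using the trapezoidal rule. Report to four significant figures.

AUC = 96.24 µg/mL·hr

Trapezoidal AUC_0→13:
  [0→2]: (20.85+13.73)/2 × 2 = 34.58
  [2→4]: (13.73+9.04)/2 × 2 = 22.77
  [4→4.5]: (9.04+8.15)/2 × 0.5 = 4.2975
  [4.5→5.5]: (8.15+6.61)/2 × 1 = 7.38
  [5.5→7]: (6.61+4.83)/2 × 1.5 = 8.58
  [7→13]: (4.83+1.38)/2 × 6 = 18.63
  Sum = 96.2375 µg/mL·hr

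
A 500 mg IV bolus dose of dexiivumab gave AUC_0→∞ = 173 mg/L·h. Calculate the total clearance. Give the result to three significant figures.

CL = 2.89 L/h

CL = Dose_iv / AUC_0→∞
   = 500 / 173 = 2.89017 L/h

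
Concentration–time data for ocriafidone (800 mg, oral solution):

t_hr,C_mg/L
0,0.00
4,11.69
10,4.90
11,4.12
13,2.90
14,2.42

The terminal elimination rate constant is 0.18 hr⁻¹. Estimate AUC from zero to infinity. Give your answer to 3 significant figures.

Trapezoidal AUC_0→14:
  [0→4]: (0.00+11.69)/2 × 4 = 23.38
  [4→10]: (11.69+4.90)/2 × 6 = 49.77
  [10→11]: (4.90+4.12)/2 × 1 = 4.51
  [11→13]: (4.12+2.90)/2 × 2 = 7.02
  [13→14]: (2.90+2.42)/2 × 1 = 2.66
  Sum = 87.34 mg/L·hr
Extrapolated tail: C_last / k_e = 2.42 / 0.18 = 13.444
AUC_0→∞ = 87.34 + 13.444 = 100.784 mg/L·hr

AUC = 101 mg/L·hr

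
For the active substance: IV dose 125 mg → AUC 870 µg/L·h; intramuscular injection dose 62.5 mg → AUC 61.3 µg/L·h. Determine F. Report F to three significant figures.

F = (AUC_ev / D_ev) / (AUC_iv / D_iv)
  = (61.3/62.5) / (870/125)
  = 0.9808 / 6.96 = 0.1409

F = 0.141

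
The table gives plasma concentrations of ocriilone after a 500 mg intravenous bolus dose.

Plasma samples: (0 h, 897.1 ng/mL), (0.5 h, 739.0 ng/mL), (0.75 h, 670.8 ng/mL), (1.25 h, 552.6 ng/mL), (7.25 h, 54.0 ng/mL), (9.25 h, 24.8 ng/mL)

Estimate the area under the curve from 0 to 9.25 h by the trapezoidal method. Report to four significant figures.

AUC = 2790 ng/mL·h

Trapezoidal AUC_0→9.25:
  [0→0.5]: (897.1+739.0)/2 × 0.5 = 409.025
  [0.5→0.75]: (739.0+670.8)/2 × 0.25 = 176.225
  [0.75→1.25]: (670.8+552.6)/2 × 0.5 = 305.85
  [1.25→7.25]: (552.6+54.0)/2 × 6 = 1819.8
  [7.25→9.25]: (54.0+24.8)/2 × 2 = 78.8
  Sum = 2789.7 ng/mL·h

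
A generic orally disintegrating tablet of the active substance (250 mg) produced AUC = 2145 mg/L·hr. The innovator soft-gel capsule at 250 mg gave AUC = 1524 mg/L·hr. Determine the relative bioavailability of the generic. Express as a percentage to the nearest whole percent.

F_rel = (AUC_test/D_test) / (AUC_ref/D_ref)
      = (2145/250) / (1524/250)
      = 8.58 / 6.096 = 1.4075 = 140.75%

F_rel = 141%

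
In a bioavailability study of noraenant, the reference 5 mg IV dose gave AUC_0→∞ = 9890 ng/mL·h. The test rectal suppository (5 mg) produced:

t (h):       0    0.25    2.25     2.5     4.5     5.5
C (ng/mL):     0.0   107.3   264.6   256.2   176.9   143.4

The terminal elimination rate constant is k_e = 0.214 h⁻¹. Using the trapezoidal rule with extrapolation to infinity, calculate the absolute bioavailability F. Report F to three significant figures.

F = 0.173

Trapezoidal AUC_0→5.5 (rectal suppository):
  [0→0.25]: (0.0+107.3)/2 × 0.25 = 13.4125
  [0.25→2.25]: (107.3+264.6)/2 × 2 = 371.9
  [2.25→2.5]: (264.6+256.2)/2 × 0.25 = 65.1
  [2.5→4.5]: (256.2+176.9)/2 × 2 = 433.1
  [4.5→5.5]: (176.9+143.4)/2 × 1 = 160.15
  Sum = 1043.6625 ng/mL·h
Tail: C_last/k_e = 143.4/0.214 = 670.093
AUC_0→∞ (rectal suppository) = 1043.6625 + 670.093 = 1713.7555 ng/mL·h
F = (AUC_ev/D_ev)/(AUC_iv/D_iv) = (1713.7555/5)/(9890/5) = 342.7511/1978 = 0.1733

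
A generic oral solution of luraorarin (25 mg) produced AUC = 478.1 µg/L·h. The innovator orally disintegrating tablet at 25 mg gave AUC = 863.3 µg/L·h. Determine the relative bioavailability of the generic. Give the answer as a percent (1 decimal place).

F_rel = (AUC_test/D_test) / (AUC_ref/D_ref)
      = (478.1/25) / (863.3/25)
      = 19.124 / 34.532 = 0.5538 = 55.38%

F_rel = 55.4%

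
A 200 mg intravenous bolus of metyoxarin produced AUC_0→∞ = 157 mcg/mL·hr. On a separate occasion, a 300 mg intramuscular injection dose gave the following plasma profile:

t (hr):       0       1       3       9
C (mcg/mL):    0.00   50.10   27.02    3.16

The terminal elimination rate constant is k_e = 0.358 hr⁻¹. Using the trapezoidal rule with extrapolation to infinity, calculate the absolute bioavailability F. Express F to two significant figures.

Trapezoidal AUC_0→9 (intramuscular injection):
  [0→1]: (0.00+50.10)/2 × 1 = 25.05
  [1→3]: (50.10+27.02)/2 × 2 = 77.12
  [3→9]: (27.02+3.16)/2 × 6 = 90.54
  Sum = 192.71 mcg/mL·hr
Tail: C_last/k_e = 3.16/0.358 = 8.827
AUC_0→∞ (intramuscular injection) = 192.71 + 8.827 = 201.537 mcg/mL·hr
F = (AUC_ev/D_ev)/(AUC_iv/D_iv) = (201.537/300)/(157/200) = 0.67179/0.785 = 0.8558

F = 0.86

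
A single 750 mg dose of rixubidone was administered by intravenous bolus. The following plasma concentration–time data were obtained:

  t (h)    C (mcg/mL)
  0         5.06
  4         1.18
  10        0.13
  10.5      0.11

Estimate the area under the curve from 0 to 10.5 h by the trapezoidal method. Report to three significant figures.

Trapezoidal AUC_0→10.5:
  [0→4]: (5.06+1.18)/2 × 4 = 12.48
  [4→10]: (1.18+0.13)/2 × 6 = 3.93
  [10→10.5]: (0.13+0.11)/2 × 0.5 = 0.06
  Sum = 16.47 mcg/mL·h

AUC = 16.5 mcg/mL·h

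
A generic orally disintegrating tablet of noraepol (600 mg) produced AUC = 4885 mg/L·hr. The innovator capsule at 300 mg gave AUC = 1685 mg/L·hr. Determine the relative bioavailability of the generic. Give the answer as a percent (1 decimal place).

F_rel = 145.0%

F_rel = (AUC_test/D_test) / (AUC_ref/D_ref)
      = (4885/600) / (1685/300)
      = 8.14167 / 5.61667 = 1.4496 = 144.96%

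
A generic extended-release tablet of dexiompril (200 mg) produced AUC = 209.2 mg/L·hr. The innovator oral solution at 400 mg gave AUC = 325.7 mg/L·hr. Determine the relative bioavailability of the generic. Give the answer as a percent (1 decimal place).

F_rel = (AUC_test/D_test) / (AUC_ref/D_ref)
      = (209.2/200) / (325.7/400)
      = 1.046 / 0.81425 = 1.2846 = 128.46%

F_rel = 128.5%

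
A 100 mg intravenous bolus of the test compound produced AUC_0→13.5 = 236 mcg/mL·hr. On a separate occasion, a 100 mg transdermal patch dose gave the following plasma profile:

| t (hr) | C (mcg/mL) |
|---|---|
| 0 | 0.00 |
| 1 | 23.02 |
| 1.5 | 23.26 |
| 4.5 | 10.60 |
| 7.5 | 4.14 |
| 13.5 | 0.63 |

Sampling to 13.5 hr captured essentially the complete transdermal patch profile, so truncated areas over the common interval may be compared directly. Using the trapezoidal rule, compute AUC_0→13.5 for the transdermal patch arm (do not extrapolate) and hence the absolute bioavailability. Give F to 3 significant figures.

Trapezoidal AUC_0→13.5 (transdermal patch):
  [0→1]: (0.00+23.02)/2 × 1 = 11.51
  [1→1.5]: (23.02+23.26)/2 × 0.5 = 11.57
  [1.5→4.5]: (23.26+10.60)/2 × 3 = 50.79
  [4.5→7.5]: (10.60+4.14)/2 × 3 = 22.11
  [7.5→13.5]: (4.14+0.63)/2 × 6 = 14.31
  Sum = 110.29 mcg/mL·hr
F = (AUC_ev/D_ev)/(AUC_iv/D_iv) = (110.29/100)/(236/100) = 1.1029/2.36 = 0.4673

F = 0.467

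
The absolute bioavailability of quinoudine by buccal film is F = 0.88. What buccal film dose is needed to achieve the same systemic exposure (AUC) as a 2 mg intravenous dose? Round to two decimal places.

For equal systemic exposure: F × D_ev = D_iv
D_ev = D_iv / F = 2 / 0.88 = 2.27273 mg

D_buccal = 2.27 mg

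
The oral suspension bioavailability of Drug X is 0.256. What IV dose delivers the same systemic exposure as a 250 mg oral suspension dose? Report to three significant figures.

Systemic exposure from an extravascular dose = F × D_ev, so the equivalent IV dose is F × D_ev.
D_iv = F × D_ev = 0.256 × 250 = 64 mg

D_iv = 64.0 mg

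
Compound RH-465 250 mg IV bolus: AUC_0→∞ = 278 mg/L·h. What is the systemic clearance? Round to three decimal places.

CL = Dose_iv / AUC_0→∞
   = 250 / 278 = 0.899281 L/h

CL = 0.899 L/h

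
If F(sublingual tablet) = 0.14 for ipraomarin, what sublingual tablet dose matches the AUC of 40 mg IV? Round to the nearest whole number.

D_sublingual = 286 mg

For equal systemic exposure: F × D_ev = D_iv
D_ev = D_iv / F = 40 / 0.14 = 285.714 mg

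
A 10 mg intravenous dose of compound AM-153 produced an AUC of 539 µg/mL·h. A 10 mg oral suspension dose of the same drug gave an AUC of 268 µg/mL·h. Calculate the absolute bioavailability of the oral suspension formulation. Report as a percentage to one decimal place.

F = 49.7%

F = (AUC_ev / D_ev) / (AUC_iv / D_iv)
  = (268/10) / (539/10)
  = 26.8 / 53.9 = 0.4972
  = 49.72%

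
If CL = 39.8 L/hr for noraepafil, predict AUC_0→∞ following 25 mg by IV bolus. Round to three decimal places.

AUC = 0.628 mg/L·hr

AUC_0→∞ = Dose_iv / CL
        = 25 / 39.8 = 0.628141 mg/L·hr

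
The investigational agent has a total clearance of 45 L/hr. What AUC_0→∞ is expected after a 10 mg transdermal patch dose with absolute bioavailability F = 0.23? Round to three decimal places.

AUC = 0.051 mg/L·hr

AUC_0→∞ = F × Dose / CL
        = 0.23 × 10 / 45 = 0.0511111 mg/L·hr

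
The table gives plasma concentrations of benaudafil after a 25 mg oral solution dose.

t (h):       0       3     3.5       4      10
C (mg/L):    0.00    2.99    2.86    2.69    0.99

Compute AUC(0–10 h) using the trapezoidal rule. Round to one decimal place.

AUC = 18.4 mg/L·h

Trapezoidal AUC_0→10:
  [0→3]: (0.00+2.99)/2 × 3 = 4.485
  [3→3.5]: (2.99+2.86)/2 × 0.5 = 1.4625
  [3.5→4]: (2.86+2.69)/2 × 0.5 = 1.3875
  [4→10]: (2.69+0.99)/2 × 6 = 11.04
  Sum = 18.375 mg/L·h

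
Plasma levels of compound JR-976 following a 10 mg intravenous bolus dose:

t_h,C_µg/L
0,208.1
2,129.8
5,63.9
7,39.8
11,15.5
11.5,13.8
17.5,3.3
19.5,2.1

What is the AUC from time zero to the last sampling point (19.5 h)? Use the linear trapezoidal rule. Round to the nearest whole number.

AUC = 907 µg/L·h

Trapezoidal AUC_0→19.5:
  [0→2]: (208.1+129.8)/2 × 2 = 337.9
  [2→5]: (129.8+63.9)/2 × 3 = 290.55
  [5→7]: (63.9+39.8)/2 × 2 = 103.7
  [7→11]: (39.8+15.5)/2 × 4 = 110.6
  [11→11.5]: (15.5+13.8)/2 × 0.5 = 7.325
  [11.5→17.5]: (13.8+3.3)/2 × 6 = 51.3
  [17.5→19.5]: (3.3+2.1)/2 × 2 = 5.4
  Sum = 906.775 µg/L·h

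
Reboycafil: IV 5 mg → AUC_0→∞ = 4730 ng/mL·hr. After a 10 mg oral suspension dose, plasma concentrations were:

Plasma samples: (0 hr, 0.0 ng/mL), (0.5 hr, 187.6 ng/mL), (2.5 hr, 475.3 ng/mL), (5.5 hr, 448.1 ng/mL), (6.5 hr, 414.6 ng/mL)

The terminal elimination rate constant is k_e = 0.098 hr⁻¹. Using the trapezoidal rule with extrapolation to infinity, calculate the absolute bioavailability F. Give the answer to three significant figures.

Trapezoidal AUC_0→6.5 (oral suspension):
  [0→0.5]: (0.0+187.6)/2 × 0.5 = 46.9
  [0.5→2.5]: (187.6+475.3)/2 × 2 = 662.9
  [2.5→5.5]: (475.3+448.1)/2 × 3 = 1385.1
  [5.5→6.5]: (448.1+414.6)/2 × 1 = 431.35
  Sum = 2526.25 ng/mL·hr
Tail: C_last/k_e = 414.6/0.098 = 4230.612
AUC_0→∞ (oral suspension) = 2526.25 + 4230.612 = 6756.862 ng/mL·hr
F = (AUC_ev/D_ev)/(AUC_iv/D_iv) = (6756.862/10)/(4730/5) = 675.6862/946 = 0.7143

F = 0.714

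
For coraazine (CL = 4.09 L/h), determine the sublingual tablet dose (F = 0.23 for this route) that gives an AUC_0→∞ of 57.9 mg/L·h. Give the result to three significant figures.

Dose = 1030 mg

Dose = CL × AUC_0→∞ / F
     = 4.09 × 57.9 / 0.23 = 1029.61 mg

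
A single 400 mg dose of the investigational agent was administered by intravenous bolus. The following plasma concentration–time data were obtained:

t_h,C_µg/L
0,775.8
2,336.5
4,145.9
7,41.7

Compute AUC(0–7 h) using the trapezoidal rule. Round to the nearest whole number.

Trapezoidal AUC_0→7:
  [0→2]: (775.8+336.5)/2 × 2 = 1112.3
  [2→4]: (336.5+145.9)/2 × 2 = 482.4
  [4→7]: (145.9+41.7)/2 × 3 = 281.4
  Sum = 1876.1 µg/L·h

AUC = 1876 µg/L·h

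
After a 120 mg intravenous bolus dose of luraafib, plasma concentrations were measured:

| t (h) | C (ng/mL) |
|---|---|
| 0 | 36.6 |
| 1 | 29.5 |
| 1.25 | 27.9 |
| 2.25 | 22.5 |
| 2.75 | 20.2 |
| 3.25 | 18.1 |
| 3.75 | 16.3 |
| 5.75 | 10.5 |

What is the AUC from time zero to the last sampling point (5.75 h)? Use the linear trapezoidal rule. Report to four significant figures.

Trapezoidal AUC_0→5.75:
  [0→1]: (36.6+29.5)/2 × 1 = 33.05
  [1→1.25]: (29.5+27.9)/2 × 0.25 = 7.175
  [1.25→2.25]: (27.9+22.5)/2 × 1 = 25.2
  [2.25→2.75]: (22.5+20.2)/2 × 0.5 = 10.675
  [2.75→3.25]: (20.2+18.1)/2 × 0.5 = 9.575
  [3.25→3.75]: (18.1+16.3)/2 × 0.5 = 8.6
  [3.75→5.75]: (16.3+10.5)/2 × 2 = 26.8
  Sum = 121.075 ng/mL·h

AUC = 121.1 ng/mL·h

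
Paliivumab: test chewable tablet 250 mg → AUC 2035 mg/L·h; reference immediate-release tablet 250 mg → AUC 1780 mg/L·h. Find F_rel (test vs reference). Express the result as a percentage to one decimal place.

F_rel = (AUC_test/D_test) / (AUC_ref/D_ref)
      = (2035/250) / (1780/250)
      = 8.14 / 7.12 = 1.1433 = 114.33%

F_rel = 114.3%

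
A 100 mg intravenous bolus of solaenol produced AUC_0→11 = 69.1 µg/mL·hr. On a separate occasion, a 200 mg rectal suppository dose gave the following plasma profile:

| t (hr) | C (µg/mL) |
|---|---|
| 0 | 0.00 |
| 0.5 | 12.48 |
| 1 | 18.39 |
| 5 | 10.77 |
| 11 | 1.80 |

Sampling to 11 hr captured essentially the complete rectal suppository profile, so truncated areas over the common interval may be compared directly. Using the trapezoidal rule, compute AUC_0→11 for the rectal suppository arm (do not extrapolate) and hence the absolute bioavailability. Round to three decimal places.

F = 0.773

Trapezoidal AUC_0→11 (rectal suppository):
  [0→0.5]: (0.00+12.48)/2 × 0.5 = 3.12
  [0.5→1]: (12.48+18.39)/2 × 0.5 = 7.7175
  [1→5]: (18.39+10.77)/2 × 4 = 58.32
  [5→11]: (10.77+1.80)/2 × 6 = 37.71
  Sum = 106.8675 µg/mL·hr
F = (AUC_ev/D_ev)/(AUC_iv/D_iv) = (106.8675/200)/(69.1/100) = 0.5343375/0.691 = 0.7733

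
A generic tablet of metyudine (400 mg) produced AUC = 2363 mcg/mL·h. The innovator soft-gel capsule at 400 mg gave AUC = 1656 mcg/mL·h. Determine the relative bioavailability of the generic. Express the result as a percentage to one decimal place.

F_rel = (AUC_test/D_test) / (AUC_ref/D_ref)
      = (2363/400) / (1656/400)
      = 5.9075 / 4.14 = 1.4269 = 142.69%

F_rel = 142.7%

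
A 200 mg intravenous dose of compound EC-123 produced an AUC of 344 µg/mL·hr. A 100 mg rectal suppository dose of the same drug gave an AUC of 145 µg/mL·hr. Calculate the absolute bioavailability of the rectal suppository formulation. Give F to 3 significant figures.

F = 0.843

F = (AUC_ev / D_ev) / (AUC_iv / D_iv)
  = (145/100) / (344/200)
  = 1.45 / 1.72 = 0.8430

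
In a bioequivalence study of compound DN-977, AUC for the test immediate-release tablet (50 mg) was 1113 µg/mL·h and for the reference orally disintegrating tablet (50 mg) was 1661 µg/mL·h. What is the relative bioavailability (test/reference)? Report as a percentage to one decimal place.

F_rel = 67.0%

F_rel = (AUC_test/D_test) / (AUC_ref/D_ref)
      = (1113/50) / (1661/50)
      = 22.26 / 33.22 = 0.6701 = 67.01%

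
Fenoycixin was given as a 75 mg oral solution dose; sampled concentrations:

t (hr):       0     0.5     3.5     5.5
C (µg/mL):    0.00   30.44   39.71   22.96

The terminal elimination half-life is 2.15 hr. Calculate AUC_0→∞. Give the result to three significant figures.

AUC = 247 µg/mL·hr

Trapezoidal AUC_0→5.5:
  [0→0.5]: (0.00+30.44)/2 × 0.5 = 7.61
  [0.5→3.5]: (30.44+39.71)/2 × 3 = 105.225
  [3.5→5.5]: (39.71+22.96)/2 × 2 = 62.67
  Sum = 175.505 µg/mL·hr
k_e = ln2 / t½ = 0.693147 / 2.15 = 0.3224 hr^-1
Extrapolated tail: C_last / k_e = 22.96 / 0.3224 = 71.216
AUC_0→∞ = 175.505 + 71.216 = 246.721 µg/mL·hr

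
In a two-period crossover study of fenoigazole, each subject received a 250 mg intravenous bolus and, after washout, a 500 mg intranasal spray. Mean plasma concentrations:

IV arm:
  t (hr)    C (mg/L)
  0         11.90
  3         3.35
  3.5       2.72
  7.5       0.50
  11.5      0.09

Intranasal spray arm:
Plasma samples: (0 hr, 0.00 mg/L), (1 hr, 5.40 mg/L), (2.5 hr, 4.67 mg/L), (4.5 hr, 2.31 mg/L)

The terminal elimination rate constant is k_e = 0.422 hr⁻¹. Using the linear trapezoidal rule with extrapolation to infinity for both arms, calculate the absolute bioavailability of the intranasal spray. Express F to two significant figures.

Trapezoidal AUC_0→11.5 (IV):
  [0→3]: (11.90+3.35)/2 × 3 = 22.875
  [3→3.5]: (3.35+2.72)/2 × 0.5 = 1.5175
  [3.5→7.5]: (2.72+0.50)/2 × 4 = 6.44
  [7.5→11.5]: (0.50+0.09)/2 × 4 = 1.18
  Sum = 32.0125 mg/L·hr
IV tail: 0.09/0.422 = 0.213; AUC_iv,0→∞ = 32.0125 + 0.213 = 32.2255 mg/L·hr
Trapezoidal AUC_0→4.5 (intranasal spray):
  [0→1]: (0.00+5.40)/2 × 1 = 2.7
  [1→2.5]: (5.40+4.67)/2 × 1.5 = 7.5525
  [2.5→4.5]: (4.67+2.31)/2 × 2 = 6.98
  Sum = 17.2325 mg/L·hr
intranasal spray tail: 2.31/0.422 = 5.474; AUC_ev,0→∞ = 17.2325 + 5.474 = 22.7065 mg/L·hr
F = (AUC_ev/D_ev)/(AUC_iv/D_iv) = (22.7065/500)/(32.2255/250) = 0.045413/0.128902 = 0.3523

F = 0.35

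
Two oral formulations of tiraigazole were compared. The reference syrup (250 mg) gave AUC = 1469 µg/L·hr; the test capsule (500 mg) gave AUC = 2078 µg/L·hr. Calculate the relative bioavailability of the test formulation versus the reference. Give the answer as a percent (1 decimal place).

F_rel = (AUC_test/D_test) / (AUC_ref/D_ref)
      = (2078/500) / (1469/250)
      = 4.156 / 5.876 = 0.7073 = 70.73%

F_rel = 70.7%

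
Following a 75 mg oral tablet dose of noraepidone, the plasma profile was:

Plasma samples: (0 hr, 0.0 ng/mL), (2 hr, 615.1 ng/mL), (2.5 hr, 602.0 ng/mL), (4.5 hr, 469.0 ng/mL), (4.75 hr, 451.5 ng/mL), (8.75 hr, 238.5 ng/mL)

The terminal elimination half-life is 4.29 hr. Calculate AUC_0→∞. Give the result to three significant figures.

Trapezoidal AUC_0→8.75:
  [0→2]: (0.0+615.1)/2 × 2 = 615.1
  [2→2.5]: (615.1+602.0)/2 × 0.5 = 304.275
  [2.5→4.5]: (602.0+469.0)/2 × 2 = 1071.0
  [4.5→4.75]: (469.0+451.5)/2 × 0.25 = 115.0625
  [4.75→8.75]: (451.5+238.5)/2 × 4 = 1380.0
  Sum = 3485.4375 ng/mL·hr
k_e = ln2 / t½ = 0.693147 / 4.29 = 0.1616 hr^-1
Extrapolated tail: C_last / k_e = 238.5 / 0.1616 = 1475.866
AUC_0→∞ = 3485.4375 + 1475.866 = 4961.3035 ng/mL·hr

AUC = 4960 ng/mL·hr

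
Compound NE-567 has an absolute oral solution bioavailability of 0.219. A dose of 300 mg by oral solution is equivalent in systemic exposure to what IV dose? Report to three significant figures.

Systemic exposure from an extravascular dose = F × D_ev, so the equivalent IV dose is F × D_ev.
D_iv = F × D_ev = 0.219 × 300 = 65.7 mg

D_iv = 65.7 mg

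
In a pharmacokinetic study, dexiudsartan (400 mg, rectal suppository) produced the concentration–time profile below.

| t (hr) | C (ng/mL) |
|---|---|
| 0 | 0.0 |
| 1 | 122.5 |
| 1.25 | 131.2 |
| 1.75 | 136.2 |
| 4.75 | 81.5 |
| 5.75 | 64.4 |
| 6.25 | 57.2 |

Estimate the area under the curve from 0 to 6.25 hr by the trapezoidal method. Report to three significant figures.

AUC = 590 ng/mL·hr

Trapezoidal AUC_0→6.25:
  [0→1]: (0.0+122.5)/2 × 1 = 61.25
  [1→1.25]: (122.5+131.2)/2 × 0.25 = 31.7125
  [1.25→1.75]: (131.2+136.2)/2 × 0.5 = 66.85
  [1.75→4.75]: (136.2+81.5)/2 × 3 = 326.55
  [4.75→5.75]: (81.5+64.4)/2 × 1 = 72.95
  [5.75→6.25]: (64.4+57.2)/2 × 0.5 = 30.4
  Sum = 589.7125 ng/mL·hr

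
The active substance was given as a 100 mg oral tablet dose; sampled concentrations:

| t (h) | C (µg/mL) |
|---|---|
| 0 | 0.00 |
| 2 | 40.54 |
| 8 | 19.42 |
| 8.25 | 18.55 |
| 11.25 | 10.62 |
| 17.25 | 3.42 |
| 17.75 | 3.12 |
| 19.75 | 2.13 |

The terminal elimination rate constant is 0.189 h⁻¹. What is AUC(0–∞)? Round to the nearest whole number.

AUC = 329 µg/mL·h

Trapezoidal AUC_0→19.75:
  [0→2]: (0.00+40.54)/2 × 2 = 40.54
  [2→8]: (40.54+19.42)/2 × 6 = 179.88
  [8→8.25]: (19.42+18.55)/2 × 0.25 = 4.74625
  [8.25→11.25]: (18.55+10.62)/2 × 3 = 43.755
  [11.25→17.25]: (10.62+3.42)/2 × 6 = 42.12
  [17.25→17.75]: (3.42+3.12)/2 × 0.5 = 1.635
  [17.75→19.75]: (3.12+2.13)/2 × 2 = 5.25
  Sum = 317.92625 µg/mL·h
Extrapolated tail: C_last / k_e = 2.13 / 0.189 = 11.270
AUC_0→∞ = 317.92625 + 11.270 = 329.19625 µg/mL·h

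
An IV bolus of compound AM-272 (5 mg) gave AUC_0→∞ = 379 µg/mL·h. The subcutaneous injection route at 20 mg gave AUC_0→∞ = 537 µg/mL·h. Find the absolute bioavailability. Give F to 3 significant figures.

F = (AUC_ev / D_ev) / (AUC_iv / D_iv)
  = (537/20) / (379/5)
  = 26.85 / 75.8 = 0.3542

F = 0.354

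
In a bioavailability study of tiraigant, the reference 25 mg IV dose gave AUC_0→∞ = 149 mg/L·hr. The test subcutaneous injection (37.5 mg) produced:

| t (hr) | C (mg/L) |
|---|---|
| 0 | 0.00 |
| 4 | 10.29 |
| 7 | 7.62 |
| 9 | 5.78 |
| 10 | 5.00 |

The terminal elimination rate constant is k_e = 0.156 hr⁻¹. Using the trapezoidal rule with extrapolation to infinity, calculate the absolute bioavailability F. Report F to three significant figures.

Trapezoidal AUC_0→10 (subcutaneous injection):
  [0→4]: (0.00+10.29)/2 × 4 = 20.58
  [4→7]: (10.29+7.62)/2 × 3 = 26.865
  [7→9]: (7.62+5.78)/2 × 2 = 13.4
  [9→10]: (5.78+5.00)/2 × 1 = 5.39
  Sum = 66.235 mg/L·hr
Tail: C_last/k_e = 5.00/0.156 = 32.051
AUC_0→∞ (subcutaneous injection) = 66.235 + 32.051 = 98.286 mg/L·hr
F = (AUC_ev/D_ev)/(AUC_iv/D_iv) = (98.286/37.5)/(149/25) = 2.62096/5.96 = 0.4398

F = 0.440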